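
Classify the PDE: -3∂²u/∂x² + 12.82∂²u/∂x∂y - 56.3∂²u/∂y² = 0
A = -3, B = 12.82, C = -56.3. Discriminant B² - 4AC = -511.2476. Since -511.2476 < 0, elliptic.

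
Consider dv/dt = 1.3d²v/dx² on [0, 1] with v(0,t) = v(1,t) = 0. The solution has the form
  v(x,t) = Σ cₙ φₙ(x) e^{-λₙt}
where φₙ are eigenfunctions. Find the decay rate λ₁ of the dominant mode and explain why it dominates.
Eigenvalues: λₙ = 1.3n²π².
First three modes:
  n=1: λ₁ = 1.3π² ≈ 12.83
  n=2: λ₂ = 5.2π² ≈ 51.322 (4× faster decay)
  n=3: λ₃ = 11.7π² ≈ 115.474 (9× faster decay)
As t → ∞, higher modes decay exponentially faster. The n=1 mode dominates: v ~ c₁ sin(πx) e^{-λ₁t}.
Decay rate: λ₁ = 1.3π² ≈ 12.83.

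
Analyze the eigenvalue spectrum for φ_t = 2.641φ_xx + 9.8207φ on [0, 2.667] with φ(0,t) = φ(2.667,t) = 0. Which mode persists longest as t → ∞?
Eigenvalues: λₙ = 2.641n²π²/2.667² - 9.8207.
First three modes:
  n=1: λ₁ = 2.641π²/2.667² - 9.8207 ≈ -6.156
  n=2: λ₂ = 10.564π²/2.667² - 9.8207 ≈ 4.838
  n=3: λ₃ = 23.769π²/2.667² - 9.8207 ≈ 23.16
Since 2.641π²/2.667² ≈ 3.665 < 9.8207, λ₁ < 0.
The n=1 mode grows fastest (−λₙ is largest for n=1) → dominates.
Asymptotic: φ ~ c₁ sin(πx/2.667) e^{6.156t} (exponential growth at rate −λ₁ ≈ 6.156).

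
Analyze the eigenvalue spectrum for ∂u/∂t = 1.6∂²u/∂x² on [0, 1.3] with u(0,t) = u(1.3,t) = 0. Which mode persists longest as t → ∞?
Eigenvalues: λₙ = 1.6n²π²/1.3².
First three modes:
  n=1: λ₁ = 1.6π²/1.3² ≈ 9.344
  n=2: λ₂ = 6.4π²/1.3² ≈ 37.376 (4× faster decay)
  n=3: λ₃ = 14.4π²/1.3² ≈ 84.096 (9× faster decay)
As t → ∞, higher modes decay exponentially faster. The n=1 mode dominates: u ~ c₁ sin(πx/1.3) e^{-λ₁t}.
Decay rate: λ₁ = 1.6π²/1.3² ≈ 9.344.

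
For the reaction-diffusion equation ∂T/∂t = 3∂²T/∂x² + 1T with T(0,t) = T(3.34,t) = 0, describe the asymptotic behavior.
T → 0. Diffusion dominates reaction (r=1 < κπ²/L²≈2.65); solution decays.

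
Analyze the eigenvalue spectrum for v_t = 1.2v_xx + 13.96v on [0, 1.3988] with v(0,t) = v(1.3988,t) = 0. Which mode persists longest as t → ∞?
Eigenvalues: λₙ = 1.2n²π²/1.3988² - 13.96.
First three modes:
  n=1: λ₁ = 1.2π²/1.3988² - 13.96 ≈ -7.907
  n=2: λ₂ = 4.8π²/1.3988² - 13.96 ≈ 10.252
  n=3: λ₃ = 10.8π²/1.3988² - 13.96 ≈ 40.517
Since 1.2π²/1.3988² ≈ 6.053 < 13.96, λ₁ < 0.
The n=1 mode grows fastest (−λₙ is largest for n=1) → dominates.
Asymptotic: v ~ c₁ sin(πx/1.3988) e^{7.907t} (exponential growth at rate −λ₁ ≈ 7.907).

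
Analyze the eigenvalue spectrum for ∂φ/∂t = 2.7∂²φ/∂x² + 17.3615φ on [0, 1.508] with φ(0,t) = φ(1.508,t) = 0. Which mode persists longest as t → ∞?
Eigenvalues: λₙ = 2.7n²π²/1.508² - 17.3615.
First three modes:
  n=1: λ₁ = 2.7π²/1.508² - 17.3615 ≈ -5.643
  n=2: λ₂ = 10.8π²/1.508² - 17.3615 ≈ 29.511
  n=3: λ₃ = 24.3π²/1.508² - 17.3615 ≈ 88.102
Since 2.7π²/1.508² ≈ 11.718 < 17.3615, λ₁ < 0.
The n=1 mode grows fastest (−λₙ is largest for n=1) → dominates.
Asymptotic: φ ~ c₁ sin(πx/1.508) e^{5.643t} (exponential growth at rate −λ₁ ≈ 5.643).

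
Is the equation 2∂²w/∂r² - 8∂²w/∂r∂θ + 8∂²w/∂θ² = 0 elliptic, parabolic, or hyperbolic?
Computing B² - 4AC with A = 2, B = -8, C = 8: discriminant = 0 (zero). Answer: parabolic.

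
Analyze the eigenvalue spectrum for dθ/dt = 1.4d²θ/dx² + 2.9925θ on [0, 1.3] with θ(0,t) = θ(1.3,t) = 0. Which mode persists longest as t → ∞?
Eigenvalues: λₙ = 1.4n²π²/1.3² - 2.9925.
First three modes:
  n=1: λ₁ = 1.4π²/1.3² - 2.9925 ≈ 5.184
  n=2: λ₂ = 5.6π²/1.3² - 2.9925 ≈ 29.712
  n=3: λ₃ = 12.6π²/1.3² - 2.9925 ≈ 70.592
Since 1.4π²/1.3² ≈ 8.176 > 2.9925, all λₙ > 0.
The n=1 mode decays slowest → dominates as t → ∞.
Asymptotic: θ ~ c₁ sin(πx/1.3) e^{-λ₁t} with decay rate λ₁ ≈ 5.184.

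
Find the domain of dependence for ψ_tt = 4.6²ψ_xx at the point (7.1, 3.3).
Domain of dependence: [-8.08, 22.28]. Signals travel at speed 4.6, so data within |x - 7.1| ≤ 4.6·3.3 = 15.18 can reach the point.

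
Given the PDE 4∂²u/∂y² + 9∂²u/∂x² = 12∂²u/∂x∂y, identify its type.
Rewriting in standard form: 9∂²u/∂x² - 12∂²u/∂x∂y + 4∂²u/∂y² = 0. The second-order coefficients are A = 9, B = -12, C = 4. Since B² - 4AC = 0 = 0, this is a parabolic PDE.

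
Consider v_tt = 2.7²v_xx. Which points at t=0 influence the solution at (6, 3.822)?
Domain of dependence: [-4.3194, 16.3194]. Signals travel at speed 2.7, so data within |x - 6| ≤ 2.7·3.822 = 10.3194 can reach the point.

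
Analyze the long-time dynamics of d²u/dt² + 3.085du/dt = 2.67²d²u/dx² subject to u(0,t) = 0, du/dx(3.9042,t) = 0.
Long-time behavior: u → 0. Damping (γ=3.085) dissipates energy; oscillations decay exponentially.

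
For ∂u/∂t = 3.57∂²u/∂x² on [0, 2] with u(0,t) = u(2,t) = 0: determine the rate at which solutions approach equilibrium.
Eigenvalues: λₙ = 3.57n²π²/2².
First three modes:
  n=1: λ₁ = 3.57π²/2² ≈ 8.809
  n=2: λ₂ = 14.28π²/2² ≈ 35.234 (4× faster decay)
  n=3: λ₃ = 32.13π²/2² ≈ 79.278 (9× faster decay)
As t → ∞, higher modes decay exponentially faster. The n=1 mode dominates: u ~ c₁ sin(πx/2) e^{-λ₁t}.
Decay rate: λ₁ = 3.57π²/2² ≈ 8.809.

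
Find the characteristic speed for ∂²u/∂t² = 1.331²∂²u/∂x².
Speed = 1.331. Information travels along characteristics x = x₀ ± 1.331t.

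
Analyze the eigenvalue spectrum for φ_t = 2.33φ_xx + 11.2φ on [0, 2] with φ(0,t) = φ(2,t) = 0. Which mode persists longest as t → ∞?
Eigenvalues: λₙ = 2.33n²π²/2² - 11.2.
First three modes:
  n=1: λ₁ = 2.33π²/2² - 11.2 ≈ -5.451
  n=2: λ₂ = 9.32π²/2² - 11.2 ≈ 11.796
  n=3: λ₃ = 20.97π²/2² - 11.2 ≈ 40.541
Since 2.33π²/2² ≈ 5.749 < 11.2, λ₁ < 0.
The n=1 mode grows fastest (−λₙ is largest for n=1) → dominates.
Asymptotic: φ ~ c₁ sin(πx/2) e^{5.451t} (exponential growth at rate −λ₁ ≈ 5.451).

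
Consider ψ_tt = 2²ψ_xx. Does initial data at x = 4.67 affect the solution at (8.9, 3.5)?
Yes. The domain of dependence is [1.9, 15.9], and 4.67 ∈ [1.9, 15.9].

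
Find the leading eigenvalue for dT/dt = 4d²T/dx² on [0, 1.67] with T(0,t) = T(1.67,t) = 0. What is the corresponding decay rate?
Eigenvalues: λₙ = 4n²π²/1.67².
First three modes:
  n=1: λ₁ = 4π²/1.67² ≈ 14.156
  n=2: λ₂ = 16π²/1.67² ≈ 56.622 (4× faster decay)
  n=3: λ₃ = 36π²/1.67² ≈ 127.4 (9× faster decay)
As t → ∞, higher modes decay exponentially faster. The n=1 mode dominates: T ~ c₁ sin(πx/1.67) e^{-λ₁t}.
Decay rate: λ₁ = 4π²/1.67² ≈ 14.156.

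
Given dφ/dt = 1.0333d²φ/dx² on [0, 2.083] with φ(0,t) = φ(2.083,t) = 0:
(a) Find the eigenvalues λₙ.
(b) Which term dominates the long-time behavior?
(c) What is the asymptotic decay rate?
Eigenvalues: λₙ = 1.0333n²π²/2.083².
First three modes:
  n=1: λ₁ = 1.0333π²/2.083² ≈ 2.35
  n=2: λ₂ = 4.1332π²/2.083² ≈ 9.402 (4× faster decay)
  n=3: λ₃ = 9.2997π²/2.083² ≈ 21.154 (9× faster decay)
As t → ∞, higher modes decay exponentially faster. The n=1 mode dominates: φ ~ c₁ sin(πx/2.083) e^{-λ₁t}.
Decay rate: λ₁ = 1.0333π²/2.083² ≈ 2.35.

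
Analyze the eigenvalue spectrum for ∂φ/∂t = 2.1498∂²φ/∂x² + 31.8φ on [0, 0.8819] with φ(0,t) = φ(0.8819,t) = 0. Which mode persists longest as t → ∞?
Eigenvalues: λₙ = 2.1498n²π²/0.8819² - 31.8.
First three modes:
  n=1: λ₁ = 2.1498π²/0.8819² - 31.8 ≈ -4.519
  n=2: λ₂ = 8.5992π²/0.8819² - 31.8 ≈ 77.324
  n=3: λ₃ = 19.3482π²/0.8819² - 31.8 ≈ 213.728
Since 2.1498π²/0.8819² ≈ 27.281 < 31.8, λ₁ < 0.
The n=1 mode grows fastest (−λₙ is largest for n=1) → dominates.
Asymptotic: φ ~ c₁ sin(πx/0.8819) e^{4.519t} (exponential growth at rate −λ₁ ≈ 4.519).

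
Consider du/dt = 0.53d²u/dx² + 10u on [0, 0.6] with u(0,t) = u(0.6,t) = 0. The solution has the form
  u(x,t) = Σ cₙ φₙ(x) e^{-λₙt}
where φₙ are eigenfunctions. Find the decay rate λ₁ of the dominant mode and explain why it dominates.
Eigenvalues: λₙ = 0.53n²π²/0.6² - 10.
First three modes:
  n=1: λ₁ = 0.53π²/0.6² - 10 ≈ 4.53
  n=2: λ₂ = 2.12π²/0.6² - 10 ≈ 48.121
  n=3: λ₃ = 4.77π²/0.6² - 10 ≈ 120.772
Since 0.53π²/0.6² ≈ 14.53 > 10, all λₙ > 0.
The n=1 mode decays slowest → dominates as t → ∞.
Asymptotic: u ~ c₁ sin(πx/0.6) e^{-λ₁t} with decay rate λ₁ ≈ 4.53.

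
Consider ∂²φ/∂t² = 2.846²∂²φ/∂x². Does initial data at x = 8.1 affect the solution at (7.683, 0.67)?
Yes. The domain of dependence is [5.77618, 9.58982], and 8.1 ∈ [5.77618, 9.58982].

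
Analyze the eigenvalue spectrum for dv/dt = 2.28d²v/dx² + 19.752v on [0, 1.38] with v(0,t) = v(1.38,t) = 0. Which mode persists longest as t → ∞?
Eigenvalues: λₙ = 2.28n²π²/1.38² - 19.752.
First three modes:
  n=1: λ₁ = 2.28π²/1.38² - 19.752 ≈ -7.936
  n=2: λ₂ = 9.12π²/1.38² - 19.752 ≈ 27.513
  n=3: λ₃ = 20.52π²/1.38² - 19.752 ≈ 86.593
Since 2.28π²/1.38² ≈ 11.816 < 19.752, λ₁ < 0.
The n=1 mode grows fastest (−λₙ is largest for n=1) → dominates.
Asymptotic: v ~ c₁ sin(πx/1.38) e^{7.936t} (exponential growth at rate −λ₁ ≈ 7.936).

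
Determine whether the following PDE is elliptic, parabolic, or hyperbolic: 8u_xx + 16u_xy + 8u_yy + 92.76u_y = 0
Coefficients: A = 8, B = 16, C = 8. B² - 4AC = 0, which is zero, so the equation is parabolic.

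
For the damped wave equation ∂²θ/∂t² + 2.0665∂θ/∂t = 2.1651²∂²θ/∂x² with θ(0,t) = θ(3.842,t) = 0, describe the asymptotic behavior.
θ → 0. Damping (γ=2.0665) dissipates energy; oscillations decay exponentially.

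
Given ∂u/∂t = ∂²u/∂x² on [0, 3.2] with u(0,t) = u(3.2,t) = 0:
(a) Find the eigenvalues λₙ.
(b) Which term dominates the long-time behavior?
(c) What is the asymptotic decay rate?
Eigenvalues: λₙ = n²π²/3.2².
First three modes:
  n=1: λ₁ = π²/3.2² ≈ 0.964
  n=2: λ₂ = 4π²/3.2² ≈ 3.855 (4× faster decay)
  n=3: λ₃ = 9π²/3.2² ≈ 8.674 (9× faster decay)
As t → ∞, higher modes decay exponentially faster. The n=1 mode dominates: u ~ c₁ sin(πx/3.2) e^{-λ₁t}.
Decay rate: λ₁ = π²/3.2² ≈ 0.964.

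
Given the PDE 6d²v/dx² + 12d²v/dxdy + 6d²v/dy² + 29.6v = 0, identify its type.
The second-order coefficients are A = 6, B = 12, C = 6. Since B² - 4AC = 0 = 0, this is a parabolic PDE.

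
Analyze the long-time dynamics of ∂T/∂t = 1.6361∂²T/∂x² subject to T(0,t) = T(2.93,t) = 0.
Long-time behavior: T → 0. Heat diffuses out through both boundaries.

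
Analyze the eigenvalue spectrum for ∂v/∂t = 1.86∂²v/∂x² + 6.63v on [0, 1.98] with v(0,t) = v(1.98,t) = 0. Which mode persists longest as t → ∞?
Eigenvalues: λₙ = 1.86n²π²/1.98² - 6.63.
First three modes:
  n=1: λ₁ = 1.86π²/1.98² - 6.63 ≈ -1.947
  n=2: λ₂ = 7.44π²/1.98² - 6.63 ≈ 12.1
  n=3: λ₃ = 16.74π²/1.98² - 6.63 ≈ 35.513
Since 1.86π²/1.98² ≈ 4.683 < 6.63, λ₁ < 0.
The n=1 mode grows fastest (−λₙ is largest for n=1) → dominates.
Asymptotic: v ~ c₁ sin(πx/1.98) e^{1.947t} (exponential growth at rate −λ₁ ≈ 1.947).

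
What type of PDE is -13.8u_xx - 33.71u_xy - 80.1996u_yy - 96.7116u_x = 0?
With A = -13.8, B = -33.71, C = -80.1996, the discriminant is -3290.65382. This is an elliptic PDE.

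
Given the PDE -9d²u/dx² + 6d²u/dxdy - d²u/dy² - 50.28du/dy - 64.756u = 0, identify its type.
The second-order coefficients are A = -9, B = 6, C = -1. Since B² - 4AC = 0 = 0, this is a parabolic PDE.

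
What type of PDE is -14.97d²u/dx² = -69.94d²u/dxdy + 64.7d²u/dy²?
Rewriting in standard form: -14.97d²u/dx² + 69.94d²u/dxdy - 64.7d²u/dy² = 0. With A = -14.97, B = 69.94, C = -64.7, the discriminant is 1017.3676. This is a hyperbolic PDE.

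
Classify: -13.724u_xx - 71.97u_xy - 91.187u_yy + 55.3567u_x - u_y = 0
Hyperbolic (discriminant = 173.879348).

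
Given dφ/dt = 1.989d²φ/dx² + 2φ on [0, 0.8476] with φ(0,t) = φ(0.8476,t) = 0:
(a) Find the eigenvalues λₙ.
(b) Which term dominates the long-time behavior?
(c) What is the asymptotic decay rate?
Eigenvalues: λₙ = 1.989n²π²/0.8476² - 2.
First three modes:
  n=1: λ₁ = 1.989π²/0.8476² - 2 ≈ 25.325
  n=2: λ₂ = 7.956π²/0.8476² - 2 ≈ 107.298
  n=3: λ₃ = 17.901π²/0.8476² - 2 ≈ 243.921
Since 1.989π²/0.8476² ≈ 27.325 > 2, all λₙ > 0.
The n=1 mode decays slowest → dominates as t → ∞.
Asymptotic: φ ~ c₁ sin(πx/0.8476) e^{-λ₁t} with decay rate λ₁ ≈ 25.325.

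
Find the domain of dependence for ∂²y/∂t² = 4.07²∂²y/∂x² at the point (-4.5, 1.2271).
Domain of dependence: [-9.494297, 0.494297]. Signals travel at speed 4.07, so data within |x - -4.5| ≤ 4.07·1.2271 = 4.994297 can reach the point.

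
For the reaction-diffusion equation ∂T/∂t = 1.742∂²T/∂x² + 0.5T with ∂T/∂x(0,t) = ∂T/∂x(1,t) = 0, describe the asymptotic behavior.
T grows unboundedly. With Neumann BCs the constant mode has diffusion eigenvalue 0, so any r > 0 makes it grow like e^(0.5t); solution grows exponentially.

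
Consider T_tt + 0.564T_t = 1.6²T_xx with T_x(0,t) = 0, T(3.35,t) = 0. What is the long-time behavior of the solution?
As t → ∞, T → 0. Damping (γ=0.564) dissipates energy; oscillations decay exponentially.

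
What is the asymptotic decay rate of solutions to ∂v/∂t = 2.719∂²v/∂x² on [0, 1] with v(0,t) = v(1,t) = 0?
Eigenvalues: λₙ = 2.719n²π².
First three modes:
  n=1: λ₁ = 2.719π² ≈ 26.835
  n=2: λ₂ = 10.876π² ≈ 107.342 (4× faster decay)
  n=3: λ₃ = 24.471π² ≈ 241.519 (9× faster decay)
As t → ∞, higher modes decay exponentially faster. The n=1 mode dominates: v ~ c₁ sin(πx) e^{-λ₁t}.
Decay rate: λ₁ = 2.719π² ≈ 26.835.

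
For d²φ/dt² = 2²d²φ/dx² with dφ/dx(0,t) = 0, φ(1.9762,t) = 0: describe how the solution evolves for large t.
φ oscillates (no decay). Energy is conserved; the solution oscillates indefinitely as standing waves.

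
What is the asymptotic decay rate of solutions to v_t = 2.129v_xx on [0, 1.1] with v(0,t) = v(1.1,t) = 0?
Eigenvalues: λₙ = 2.129n²π²/1.1².
First three modes:
  n=1: λ₁ = 2.129π²/1.1² ≈ 17.366
  n=2: λ₂ = 8.516π²/1.1² ≈ 69.462 (4× faster decay)
  n=3: λ₃ = 19.161π²/1.1² ≈ 156.29 (9× faster decay)
As t → ∞, higher modes decay exponentially faster. The n=1 mode dominates: v ~ c₁ sin(πx/1.1) e^{-λ₁t}.
Decay rate: λ₁ = 2.129π²/1.1² ≈ 17.366.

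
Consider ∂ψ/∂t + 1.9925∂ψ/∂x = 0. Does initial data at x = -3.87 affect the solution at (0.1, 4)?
No. Only data at x = -7.87 affects (0.1, 4). Advection has one-way propagation along characteristics.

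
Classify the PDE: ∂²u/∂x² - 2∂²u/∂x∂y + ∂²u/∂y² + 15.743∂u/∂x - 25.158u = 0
A = 1, B = -2, C = 1. Discriminant B² - 4AC = 0. Since 0 = 0, parabolic.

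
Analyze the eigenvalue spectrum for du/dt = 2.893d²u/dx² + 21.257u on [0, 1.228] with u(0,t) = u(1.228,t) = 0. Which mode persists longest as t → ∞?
Eigenvalues: λₙ = 2.893n²π²/1.228² - 21.257.
First three modes:
  n=1: λ₁ = 2.893π²/1.228² - 21.257 ≈ -2.323
  n=2: λ₂ = 11.572π²/1.228² - 21.257 ≈ 54.481
  n=3: λ₃ = 26.037π²/1.228² - 21.257 ≈ 149.153
Since 2.893π²/1.228² ≈ 18.934 < 21.257, λ₁ < 0.
The n=1 mode grows fastest (−λₙ is largest for n=1) → dominates.
Asymptotic: u ~ c₁ sin(πx/1.228) e^{2.323t} (exponential growth at rate −λ₁ ≈ 2.323).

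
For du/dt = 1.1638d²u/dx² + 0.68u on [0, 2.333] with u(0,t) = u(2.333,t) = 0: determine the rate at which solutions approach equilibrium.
Eigenvalues: λₙ = 1.1638n²π²/2.333² - 0.68.
First three modes:
  n=1: λ₁ = 1.1638π²/2.333² - 0.68 ≈ 1.43
  n=2: λ₂ = 4.6552π²/2.333² - 0.68 ≈ 7.761
  n=3: λ₃ = 10.4742π²/2.333² - 0.68 ≈ 18.313
Since 1.1638π²/2.333² ≈ 2.11 > 0.68, all λₙ > 0.
The n=1 mode decays slowest → dominates as t → ∞.
Asymptotic: u ~ c₁ sin(πx/2.333) e^{-λ₁t} with decay rate λ₁ ≈ 1.43.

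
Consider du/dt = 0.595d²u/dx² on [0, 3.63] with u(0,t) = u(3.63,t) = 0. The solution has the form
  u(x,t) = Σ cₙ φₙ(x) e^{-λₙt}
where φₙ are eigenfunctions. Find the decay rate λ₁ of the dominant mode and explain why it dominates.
Eigenvalues: λₙ = 0.595n²π²/3.63².
First three modes:
  n=1: λ₁ = 0.595π²/3.63² ≈ 0.446
  n=2: λ₂ = 2.38π²/3.63² ≈ 1.783 (4× faster decay)
  n=3: λ₃ = 5.355π²/3.63² ≈ 4.011 (9× faster decay)
As t → ∞, higher modes decay exponentially faster. The n=1 mode dominates: u ~ c₁ sin(πx/3.63) e^{-λ₁t}.
Decay rate: λ₁ = 0.595π²/3.63² ≈ 0.446.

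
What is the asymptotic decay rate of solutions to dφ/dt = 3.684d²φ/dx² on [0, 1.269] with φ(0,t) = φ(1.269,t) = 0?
Eigenvalues: λₙ = 3.684n²π²/1.269².
First three modes:
  n=1: λ₁ = 3.684π²/1.269² ≈ 22.579
  n=2: λ₂ = 14.736π²/1.269² ≈ 90.314 (4× faster decay)
  n=3: λ₃ = 33.156π²/1.269² ≈ 203.207 (9× faster decay)
As t → ∞, higher modes decay exponentially faster. The n=1 mode dominates: φ ~ c₁ sin(πx/1.269) e^{-λ₁t}.
Decay rate: λ₁ = 3.684π²/1.269² ≈ 22.579.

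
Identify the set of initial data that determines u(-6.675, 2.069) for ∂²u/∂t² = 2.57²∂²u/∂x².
Domain of dependence: [-11.99233, -1.35767]. Signals travel at speed 2.57, so data within |x - -6.675| ≤ 2.57·2.069 = 5.31733 can reach the point.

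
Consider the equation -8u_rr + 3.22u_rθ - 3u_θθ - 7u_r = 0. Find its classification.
Elliptic. (A = -8, B = 3.22, C = -3 gives B² - 4AC = -85.6316.)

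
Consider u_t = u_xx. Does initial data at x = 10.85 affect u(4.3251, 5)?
Yes, for any finite x. The heat equation has infinite propagation speed, so all initial data affects all points at any t > 0.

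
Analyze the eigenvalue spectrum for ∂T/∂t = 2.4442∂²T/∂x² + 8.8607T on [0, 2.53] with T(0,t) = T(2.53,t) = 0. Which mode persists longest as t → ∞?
Eigenvalues: λₙ = 2.4442n²π²/2.53² - 8.8607.
First three modes:
  n=1: λ₁ = 2.4442π²/2.53² - 8.8607 ≈ -5.092
  n=2: λ₂ = 9.7768π²/2.53² - 8.8607 ≈ 6.214
  n=3: λ₃ = 21.9978π²/2.53² - 8.8607 ≈ 25.058
Since 2.4442π²/2.53² ≈ 3.769 < 8.8607, λ₁ < 0.
The n=1 mode grows fastest (−λₙ is largest for n=1) → dominates.
Asymptotic: T ~ c₁ sin(πx/2.53) e^{5.092t} (exponential growth at rate −λ₁ ≈ 5.092).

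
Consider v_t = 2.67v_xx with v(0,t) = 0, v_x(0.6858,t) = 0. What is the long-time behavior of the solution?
As t → ∞, v → 0. Heat escapes through the Dirichlet boundary.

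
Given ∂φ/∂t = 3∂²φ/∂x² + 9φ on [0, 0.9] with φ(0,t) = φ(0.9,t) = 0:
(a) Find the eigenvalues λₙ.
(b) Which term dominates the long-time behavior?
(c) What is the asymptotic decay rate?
Eigenvalues: λₙ = 3n²π²/0.9² - 9.
First three modes:
  n=1: λ₁ = 3π²/0.9² - 9 ≈ 27.554
  n=2: λ₂ = 12π²/0.9² - 9 ≈ 137.216
  n=3: λ₃ = 27π²/0.9² - 9 ≈ 319.987
Since 3π²/0.9² ≈ 36.554 > 9, all λₙ > 0.
The n=1 mode decays slowest → dominates as t → ∞.
Asymptotic: φ ~ c₁ sin(πx/0.9) e^{-λ₁t} with decay rate λ₁ ≈ 27.554.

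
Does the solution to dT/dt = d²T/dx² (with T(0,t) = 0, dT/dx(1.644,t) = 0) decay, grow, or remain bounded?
T → 0. Heat escapes through the Dirichlet boundary.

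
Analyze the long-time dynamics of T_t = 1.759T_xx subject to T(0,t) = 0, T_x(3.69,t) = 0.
Long-time behavior: T → 0. Heat escapes through the Dirichlet boundary.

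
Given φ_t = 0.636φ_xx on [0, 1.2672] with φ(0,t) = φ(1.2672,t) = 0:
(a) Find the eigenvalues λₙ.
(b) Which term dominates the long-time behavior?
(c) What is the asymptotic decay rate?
Eigenvalues: λₙ = 0.636n²π²/1.2672².
First three modes:
  n=1: λ₁ = 0.636π²/1.2672² ≈ 3.909
  n=2: λ₂ = 2.544π²/1.2672² ≈ 15.636 (4× faster decay)
  n=3: λ₃ = 5.724π²/1.2672² ≈ 35.181 (9× faster decay)
As t → ∞, higher modes decay exponentially faster. The n=1 mode dominates: φ ~ c₁ sin(πx/1.2672) e^{-λ₁t}.
Decay rate: λ₁ = 0.636π²/1.2672² ≈ 3.909.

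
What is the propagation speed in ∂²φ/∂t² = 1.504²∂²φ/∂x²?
Speed = 1.504. Information travels along characteristics x = x₀ ± 1.504t.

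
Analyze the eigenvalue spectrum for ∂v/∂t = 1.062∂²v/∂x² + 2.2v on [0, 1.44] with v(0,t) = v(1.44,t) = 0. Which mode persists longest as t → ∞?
Eigenvalues: λₙ = 1.062n²π²/1.44² - 2.2.
First three modes:
  n=1: λ₁ = 1.062π²/1.44² - 2.2 ≈ 2.855
  n=2: λ₂ = 4.248π²/1.44² - 2.2 ≈ 18.019
  n=3: λ₃ = 9.558π²/1.44² - 2.2 ≈ 43.293
Since 1.062π²/1.44² ≈ 5.055 > 2.2, all λₙ > 0.
The n=1 mode decays slowest → dominates as t → ∞.
Asymptotic: v ~ c₁ sin(πx/1.44) e^{-λ₁t} with decay rate λ₁ ≈ 2.855.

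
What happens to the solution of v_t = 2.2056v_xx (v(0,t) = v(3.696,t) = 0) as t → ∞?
v → 0. Heat diffuses out through both boundaries.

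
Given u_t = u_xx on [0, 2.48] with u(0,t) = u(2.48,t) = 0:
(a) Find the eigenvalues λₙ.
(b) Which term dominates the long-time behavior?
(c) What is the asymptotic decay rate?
Eigenvalues: λₙ = n²π²/2.48².
First three modes:
  n=1: λ₁ = π²/2.48² ≈ 1.605
  n=2: λ₂ = 4π²/2.48² ≈ 6.419 (4× faster decay)
  n=3: λ₃ = 9π²/2.48² ≈ 14.442 (9× faster decay)
As t → ∞, higher modes decay exponentially faster. The n=1 mode dominates: u ~ c₁ sin(πx/2.48) e^{-λ₁t}.
Decay rate: λ₁ = π²/2.48² ≈ 1.605.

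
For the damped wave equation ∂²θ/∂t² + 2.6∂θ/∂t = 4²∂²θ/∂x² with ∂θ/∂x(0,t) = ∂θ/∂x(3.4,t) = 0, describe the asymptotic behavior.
θ → constant (steady state). Damping (γ=2.6) dissipates the nonconstant modes; with Neumann BCs the spatial average obeys M''+γM'=0 and tends to a finite limit.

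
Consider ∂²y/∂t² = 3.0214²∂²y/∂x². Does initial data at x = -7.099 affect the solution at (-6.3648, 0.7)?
Yes. The domain of dependence is [-8.47978, -4.24982], and -7.099 ∈ [-8.47978, -4.24982].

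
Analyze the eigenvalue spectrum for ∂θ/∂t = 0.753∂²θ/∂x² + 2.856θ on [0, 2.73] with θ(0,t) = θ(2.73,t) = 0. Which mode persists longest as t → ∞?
Eigenvalues: λₙ = 0.753n²π²/2.73² - 2.856.
First three modes:
  n=1: λ₁ = 0.753π²/2.73² - 2.856 ≈ -1.859
  n=2: λ₂ = 3.012π²/2.73² - 2.856 ≈ 1.133
  n=3: λ₃ = 6.777π²/2.73² - 2.856 ≈ 6.119
Since 0.753π²/2.73² ≈ 0.997 < 2.856, λ₁ < 0.
The n=1 mode grows fastest (−λₙ is largest for n=1) → dominates.
Asymptotic: θ ~ c₁ sin(πx/2.73) e^{1.859t} (exponential growth at rate −λ₁ ≈ 1.859).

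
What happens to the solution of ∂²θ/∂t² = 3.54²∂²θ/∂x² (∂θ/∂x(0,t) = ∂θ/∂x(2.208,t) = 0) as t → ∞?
θ oscillates about a mean that drifts linearly in t (generically unbounded; no decay). There is no damping, so the nonconstant modes persist as standing waves (energy conserved, no decay). But with Neumann conditions at both ends the constant mode has eigenvalue 0: the spatial mean M(t) of θ satisfies M'' = 0, so M(t) = M(0) + M'(0)·t. Unless the initial velocity has zero mean (∫θ_t(x,0)dx = 0), the solution grows linearly in t (unbounded, though not exponentially); if it does have zero mean, the solution stays bounded and simply oscillates.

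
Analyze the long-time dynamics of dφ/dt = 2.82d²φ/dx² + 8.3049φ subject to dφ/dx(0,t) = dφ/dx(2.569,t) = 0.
Long-time behavior: φ grows unboundedly. With Neumann BCs the constant mode has diffusion eigenvalue 0, so any r > 0 makes it grow like e^(8.3049t); solution grows exponentially.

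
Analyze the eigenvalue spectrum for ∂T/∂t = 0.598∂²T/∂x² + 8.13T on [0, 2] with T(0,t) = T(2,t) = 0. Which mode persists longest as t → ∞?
Eigenvalues: λₙ = 0.598n²π²/2² - 8.13.
First three modes:
  n=1: λ₁ = 0.598π²/2² - 8.13 ≈ -6.654
  n=2: λ₂ = 2.392π²/2² - 8.13 ≈ -2.228
  n=3: λ₃ = 5.382π²/2² - 8.13 ≈ 5.15
Since 0.598π²/2² ≈ 1.476 < 8.13, λ₁ < 0.
The n=1 mode grows fastest (−λₙ is largest for n=1) → dominates.
Asymptotic: T ~ c₁ sin(πx/2) e^{6.654t} (exponential growth at rate −λ₁ ≈ 6.654).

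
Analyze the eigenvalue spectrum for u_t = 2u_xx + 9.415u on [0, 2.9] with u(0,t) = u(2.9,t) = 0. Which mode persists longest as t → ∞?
Eigenvalues: λₙ = 2n²π²/2.9² - 9.415.
First three modes:
  n=1: λ₁ = 2π²/2.9² - 9.415 ≈ -7.068
  n=2: λ₂ = 8π²/2.9² - 9.415 ≈ -0.027
  n=3: λ₃ = 18π²/2.9² - 9.415 ≈ 11.709
Since 2π²/2.9² ≈ 2.347 < 9.415, λ₁ < 0.
The n=1 mode grows fastest (−λₙ is largest for n=1) → dominates.
Asymptotic: u ~ c₁ sin(πx/2.9) e^{7.068t} (exponential growth at rate −λ₁ ≈ 7.068).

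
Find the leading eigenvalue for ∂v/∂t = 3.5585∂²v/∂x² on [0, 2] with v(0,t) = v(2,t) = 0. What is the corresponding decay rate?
Eigenvalues: λₙ = 3.5585n²π²/2².
First three modes:
  n=1: λ₁ = 3.5585π²/2² ≈ 8.78
  n=2: λ₂ = 14.234π²/2² ≈ 35.121 (4× faster decay)
  n=3: λ₃ = 32.0265π²/2² ≈ 79.022 (9× faster decay)
As t → ∞, higher modes decay exponentially faster. The n=1 mode dominates: v ~ c₁ sin(πx/2) e^{-λ₁t}.
Decay rate: λ₁ = 3.5585π²/2² ≈ 8.78.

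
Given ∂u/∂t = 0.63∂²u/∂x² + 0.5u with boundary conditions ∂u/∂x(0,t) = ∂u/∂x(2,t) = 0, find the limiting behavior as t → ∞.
u grows unboundedly. With Neumann BCs the constant mode has diffusion eigenvalue 0, so any r > 0 makes it grow like e^(0.5t); solution grows exponentially.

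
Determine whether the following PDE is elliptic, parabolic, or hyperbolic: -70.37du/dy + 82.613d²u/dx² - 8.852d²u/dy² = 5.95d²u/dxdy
Rewriting in standard form: 82.613d²u/dx² - 5.95d²u/dxdy - 8.852d²u/dy² - 70.37du/dy = 0. Coefficients: A = 82.613, B = -5.95, C = -8.852. B² - 4AC = 2960.563604, which is positive, so the equation is hyperbolic.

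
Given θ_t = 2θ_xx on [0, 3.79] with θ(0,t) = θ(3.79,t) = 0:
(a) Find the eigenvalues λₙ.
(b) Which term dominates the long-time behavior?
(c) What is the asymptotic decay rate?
Eigenvalues: λₙ = 2n²π²/3.79².
First three modes:
  n=1: λ₁ = 2π²/3.79² ≈ 1.374
  n=2: λ₂ = 8π²/3.79² ≈ 5.497 (4× faster decay)
  n=3: λ₃ = 18π²/3.79² ≈ 12.368 (9× faster decay)
As t → ∞, higher modes decay exponentially faster. The n=1 mode dominates: θ ~ c₁ sin(πx/3.79) e^{-λ₁t}.
Decay rate: λ₁ = 2π²/3.79² ≈ 1.374.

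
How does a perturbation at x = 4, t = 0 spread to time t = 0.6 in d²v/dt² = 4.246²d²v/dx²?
Domain of influence: [1.4524, 6.5476]. Data at x = 4 spreads outward at speed 4.246.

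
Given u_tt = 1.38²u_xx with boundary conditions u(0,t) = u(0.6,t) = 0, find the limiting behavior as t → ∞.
u oscillates (no decay). Energy is conserved; the solution oscillates indefinitely as standing waves.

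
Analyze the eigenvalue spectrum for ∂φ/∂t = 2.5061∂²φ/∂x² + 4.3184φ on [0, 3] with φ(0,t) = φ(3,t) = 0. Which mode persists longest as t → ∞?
Eigenvalues: λₙ = 2.5061n²π²/3² - 4.3184.
First three modes:
  n=1: λ₁ = 2.5061π²/3² - 4.3184 ≈ -1.57
  n=2: λ₂ = 10.0244π²/3² - 4.3184 ≈ 6.675
  n=3: λ₃ = 22.5549π²/3² - 4.3184 ≈ 20.416
Since 2.5061π²/3² ≈ 2.748 < 4.3184, λ₁ < 0.
The n=1 mode grows fastest (−λₙ is largest for n=1) → dominates.
Asymptotic: φ ~ c₁ sin(πx/3) e^{1.57t} (exponential growth at rate −λ₁ ≈ 1.57).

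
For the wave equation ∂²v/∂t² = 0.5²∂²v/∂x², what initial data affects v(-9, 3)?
Domain of dependence: [-10.5, -7.5]. Signals travel at speed 0.5, so data within |x - -9| ≤ 0.5·3 = 1.5 can reach the point.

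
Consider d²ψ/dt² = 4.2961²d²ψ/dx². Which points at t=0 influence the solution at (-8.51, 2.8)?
Domain of dependence: [-20.53908, 3.51908]. Signals travel at speed 4.2961, so data within |x - -8.51| ≤ 4.2961·2.8 = 12.02908 can reach the point.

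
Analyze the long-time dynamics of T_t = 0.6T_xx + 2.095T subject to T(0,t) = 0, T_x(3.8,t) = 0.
Long-time behavior: T grows unboundedly. Reaction dominates diffusion (r=2.095 > κπ²/(4L²)≈0.1); solution grows exponentially.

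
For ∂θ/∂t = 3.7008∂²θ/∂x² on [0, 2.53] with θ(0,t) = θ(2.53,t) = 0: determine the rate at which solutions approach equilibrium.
Eigenvalues: λₙ = 3.7008n²π²/2.53².
First three modes:
  n=1: λ₁ = 3.7008π²/2.53² ≈ 5.706
  n=2: λ₂ = 14.8032π²/2.53² ≈ 22.825 (4× faster decay)
  n=3: λ₃ = 33.3072π²/2.53² ≈ 51.357 (9× faster decay)
As t → ∞, higher modes decay exponentially faster. The n=1 mode dominates: θ ~ c₁ sin(πx/2.53) e^{-λ₁t}.
Decay rate: λ₁ = 3.7008π²/2.53² ≈ 5.706.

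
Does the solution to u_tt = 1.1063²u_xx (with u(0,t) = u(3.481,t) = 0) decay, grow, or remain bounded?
u oscillates (no decay). Energy is conserved; the solution oscillates indefinitely as standing waves.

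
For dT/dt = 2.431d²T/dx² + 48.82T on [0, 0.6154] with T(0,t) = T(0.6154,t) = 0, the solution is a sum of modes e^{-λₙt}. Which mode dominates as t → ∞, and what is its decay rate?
Eigenvalues: λₙ = 2.431n²π²/0.6154² - 48.82.
First three modes:
  n=1: λ₁ = 2.431π²/0.6154² - 48.82 ≈ 14.533
  n=2: λ₂ = 9.724π²/0.6154² - 48.82 ≈ 204.593
  n=3: λ₃ = 21.879π²/0.6154² - 48.82 ≈ 521.36
Since 2.431π²/0.6154² ≈ 63.353 > 48.82, all λₙ > 0.
The n=1 mode decays slowest → dominates as t → ∞.
Asymptotic: T ~ c₁ sin(πx/0.6154) e^{-λ₁t} with decay rate λ₁ ≈ 14.533.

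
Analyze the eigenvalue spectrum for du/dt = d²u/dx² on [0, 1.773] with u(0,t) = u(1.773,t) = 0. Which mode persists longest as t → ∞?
Eigenvalues: λₙ = n²π²/1.773².
First three modes:
  n=1: λ₁ = π²/1.773² ≈ 3.14
  n=2: λ₂ = 4π²/1.773² ≈ 12.559 (4× faster decay)
  n=3: λ₃ = 9π²/1.773² ≈ 28.257 (9× faster decay)
As t → ∞, higher modes decay exponentially faster. The n=1 mode dominates: u ~ c₁ sin(πx/1.773) e^{-λ₁t}.
Decay rate: λ₁ = π²/1.773² ≈ 3.14.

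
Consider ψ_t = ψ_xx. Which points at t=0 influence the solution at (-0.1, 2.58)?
The entire real line. The heat equation has infinite propagation speed: any initial disturbance instantly affects all points (though exponentially small far away).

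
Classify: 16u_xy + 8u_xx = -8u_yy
Rewriting in standard form: 8u_xx + 16u_xy + 8u_yy = 0. Parabolic (discriminant = 0).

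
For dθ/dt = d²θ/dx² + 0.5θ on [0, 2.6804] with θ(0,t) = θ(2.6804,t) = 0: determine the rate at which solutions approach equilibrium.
Eigenvalues: λₙ = n²π²/2.6804² - 0.5.
First three modes:
  n=1: λ₁ = π²/2.6804² - 0.5 ≈ 0.874
  n=2: λ₂ = 4π²/2.6804² - 0.5 ≈ 4.995
  n=3: λ₃ = 9π²/2.6804² - 0.5 ≈ 11.864
Since π²/2.6804² ≈ 1.374 > 0.5, all λₙ > 0.
The n=1 mode decays slowest → dominates as t → ∞.
Asymptotic: θ ~ c₁ sin(πx/2.6804) e^{-λ₁t} with decay rate λ₁ ≈ 0.874.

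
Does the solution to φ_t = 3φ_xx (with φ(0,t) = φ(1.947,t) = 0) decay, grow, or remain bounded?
φ → 0. Heat diffuses out through both boundaries.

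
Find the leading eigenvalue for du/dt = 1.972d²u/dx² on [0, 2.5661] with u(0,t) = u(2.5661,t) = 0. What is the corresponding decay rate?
Eigenvalues: λₙ = 1.972n²π²/2.5661².
First three modes:
  n=1: λ₁ = 1.972π²/2.5661² ≈ 2.956
  n=2: λ₂ = 7.888π²/2.5661² ≈ 11.823 (4× faster decay)
  n=3: λ₃ = 17.748π²/2.5661² ≈ 26.601 (9× faster decay)
As t → ∞, higher modes decay exponentially faster. The n=1 mode dominates: u ~ c₁ sin(πx/2.5661) e^{-λ₁t}.
Decay rate: λ₁ = 1.972π²/2.5661² ≈ 2.956.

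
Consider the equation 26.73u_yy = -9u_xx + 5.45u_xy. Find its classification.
Rewriting in standard form: 9u_xx - 5.45u_xy + 26.73u_yy = 0. Elliptic. (A = 9, B = -5.45, C = 26.73 gives B² - 4AC = -932.5775.)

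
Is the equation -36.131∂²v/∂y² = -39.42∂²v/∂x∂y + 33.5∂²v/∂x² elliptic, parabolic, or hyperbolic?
Rewriting in standard form: -33.5∂²v/∂x² + 39.42∂²v/∂x∂y - 36.131∂²v/∂y² = 0. Computing B² - 4AC with A = -33.5, B = 39.42, C = -36.131: discriminant = -3287.6176 (negative). Answer: elliptic.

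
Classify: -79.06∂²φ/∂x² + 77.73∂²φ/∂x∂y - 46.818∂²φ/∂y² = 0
Elliptic (discriminant = -8763.77142).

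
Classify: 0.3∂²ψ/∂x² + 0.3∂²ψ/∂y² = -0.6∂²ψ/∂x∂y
Rewriting in standard form: 0.3∂²ψ/∂x² + 0.6∂²ψ/∂x∂y + 0.3∂²ψ/∂y² = 0. Parabolic (discriminant = 0).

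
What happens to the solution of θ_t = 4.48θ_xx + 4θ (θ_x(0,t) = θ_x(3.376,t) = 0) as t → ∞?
θ grows unboundedly. With Neumann BCs the constant mode has diffusion eigenvalue 0, so any r > 0 makes it grow like e^(4t); solution grows exponentially.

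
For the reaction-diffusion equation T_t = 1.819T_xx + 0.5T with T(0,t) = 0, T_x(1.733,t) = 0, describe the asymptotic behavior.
T → 0. Diffusion dominates reaction (r=0.5 < κπ²/(4L²)≈1.49); solution decays.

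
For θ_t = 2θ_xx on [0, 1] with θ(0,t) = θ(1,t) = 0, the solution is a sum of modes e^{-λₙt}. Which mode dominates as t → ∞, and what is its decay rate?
Eigenvalues: λₙ = 2n²π².
First three modes:
  n=1: λ₁ = 2π² ≈ 19.739
  n=2: λ₂ = 8π² ≈ 78.957 (4× faster decay)
  n=3: λ₃ = 18π² ≈ 177.653 (9× faster decay)
As t → ∞, higher modes decay exponentially faster. The n=1 mode dominates: θ ~ c₁ sin(πx) e^{-λ₁t}.
Decay rate: λ₁ = 2π² ≈ 19.739.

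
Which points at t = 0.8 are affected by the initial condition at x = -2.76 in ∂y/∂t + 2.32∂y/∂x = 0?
At x = -0.904. The characteristic carries data from (-2.76, 0) to (-0.904, 0.8).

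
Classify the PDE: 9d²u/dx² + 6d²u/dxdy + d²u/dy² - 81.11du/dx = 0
A = 9, B = 6, C = 1. Discriminant B² - 4AC = 0. Since 0 = 0, parabolic.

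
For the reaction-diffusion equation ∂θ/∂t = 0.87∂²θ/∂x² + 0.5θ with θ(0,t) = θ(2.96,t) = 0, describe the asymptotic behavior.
θ → 0. Diffusion dominates reaction (r=0.5 < κπ²/L²≈0.98); solution decays.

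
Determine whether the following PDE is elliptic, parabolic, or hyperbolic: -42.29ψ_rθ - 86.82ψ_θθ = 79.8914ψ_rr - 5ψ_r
Rewriting in standard form: -79.8914ψ_rr - 42.29ψ_rθ - 86.82ψ_θθ + 5ψ_r = 0. Coefficients: A = -79.8914, B = -42.29, C = -86.82. B² - 4AC = -25956.241292, which is negative, so the equation is elliptic.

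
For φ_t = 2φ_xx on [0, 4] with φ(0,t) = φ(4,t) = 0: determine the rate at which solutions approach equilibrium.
Eigenvalues: λₙ = 2n²π²/4².
First three modes:
  n=1: λ₁ = 2π²/4² ≈ 1.234
  n=2: λ₂ = 8π²/4² ≈ 4.935 (4× faster decay)
  n=3: λ₃ = 18π²/4² ≈ 11.103 (9× faster decay)
As t → ∞, higher modes decay exponentially faster. The n=1 mode dominates: φ ~ c₁ sin(πx/4) e^{-λ₁t}.
Decay rate: λ₁ = 2π²/4² ≈ 1.234.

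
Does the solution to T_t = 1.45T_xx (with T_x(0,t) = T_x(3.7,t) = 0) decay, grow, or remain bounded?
T → constant (steady state). Heat is conserved (no flux at boundaries); solution approaches the spatial average.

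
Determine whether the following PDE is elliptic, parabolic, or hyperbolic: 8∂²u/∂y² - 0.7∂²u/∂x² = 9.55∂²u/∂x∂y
Rewriting in standard form: -0.7∂²u/∂x² - 9.55∂²u/∂x∂y + 8∂²u/∂y² = 0. Coefficients: A = -0.7, B = -9.55, C = 8. B² - 4AC = 113.6025, which is positive, so the equation is hyperbolic.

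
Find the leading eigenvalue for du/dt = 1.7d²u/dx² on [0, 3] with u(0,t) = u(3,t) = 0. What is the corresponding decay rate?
Eigenvalues: λₙ = 1.7n²π²/3².
First three modes:
  n=1: λ₁ = 1.7π²/3² ≈ 1.864
  n=2: λ₂ = 6.8π²/3² ≈ 7.457 (4× faster decay)
  n=3: λ₃ = 15.3π²/3² ≈ 16.778 (9× faster decay)
As t → ∞, higher modes decay exponentially faster. The n=1 mode dominates: u ~ c₁ sin(πx/3) e^{-λ₁t}.
Decay rate: λ₁ = 1.7π²/3² ≈ 1.864.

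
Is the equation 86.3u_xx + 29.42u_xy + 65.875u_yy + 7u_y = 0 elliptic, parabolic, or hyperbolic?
Computing B² - 4AC with A = 86.3, B = 29.42, C = 65.875: discriminant = -21874.5136 (negative). Answer: elliptic.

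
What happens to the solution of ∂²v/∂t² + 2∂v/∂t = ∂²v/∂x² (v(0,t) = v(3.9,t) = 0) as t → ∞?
v → 0. Damping (γ=2) dissipates energy; oscillations decay exponentially.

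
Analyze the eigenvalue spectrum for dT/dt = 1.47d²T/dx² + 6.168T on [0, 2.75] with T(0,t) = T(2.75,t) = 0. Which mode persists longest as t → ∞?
Eigenvalues: λₙ = 1.47n²π²/2.75² - 6.168.
First three modes:
  n=1: λ₁ = 1.47π²/2.75² - 6.168 ≈ -4.25
  n=2: λ₂ = 5.88π²/2.75² - 6.168 ≈ 1.506
  n=3: λ₃ = 13.23π²/2.75² - 6.168 ≈ 11.098
Since 1.47π²/2.75² ≈ 1.918 < 6.168, λ₁ < 0.
The n=1 mode grows fastest (−λₙ is largest for n=1) → dominates.
Asymptotic: T ~ c₁ sin(πx/2.75) e^{4.25t} (exponential growth at rate −λ₁ ≈ 4.25).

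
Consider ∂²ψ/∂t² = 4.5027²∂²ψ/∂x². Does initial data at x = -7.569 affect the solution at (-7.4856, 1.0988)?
Yes. The domain of dependence is [-12.43316676, -2.53803324], and -7.569 ∈ [-12.43316676, -2.53803324].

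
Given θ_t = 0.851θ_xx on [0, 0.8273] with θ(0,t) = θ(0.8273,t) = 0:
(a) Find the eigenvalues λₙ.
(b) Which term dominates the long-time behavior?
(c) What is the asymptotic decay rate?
Eigenvalues: λₙ = 0.851n²π²/0.8273².
First three modes:
  n=1: λ₁ = 0.851π²/0.8273² ≈ 12.272
  n=2: λ₂ = 3.404π²/0.8273² ≈ 49.087 (4× faster decay)
  n=3: λ₃ = 7.659π²/0.8273² ≈ 110.445 (9× faster decay)
As t → ∞, higher modes decay exponentially faster. The n=1 mode dominates: θ ~ c₁ sin(πx/0.8273) e^{-λ₁t}.
Decay rate: λ₁ = 0.851π²/0.8273² ≈ 12.272.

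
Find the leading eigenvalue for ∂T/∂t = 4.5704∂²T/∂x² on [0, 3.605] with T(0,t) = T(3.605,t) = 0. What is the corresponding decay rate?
Eigenvalues: λₙ = 4.5704n²π²/3.605².
First three modes:
  n=1: λ₁ = 4.5704π²/3.605² ≈ 3.471
  n=2: λ₂ = 18.2816π²/3.605² ≈ 13.884 (4× faster decay)
  n=3: λ₃ = 41.1336π²/3.605² ≈ 31.238 (9× faster decay)
As t → ∞, higher modes decay exponentially faster. The n=1 mode dominates: T ~ c₁ sin(πx/3.605) e^{-λ₁t}.
Decay rate: λ₁ = 4.5704π²/3.605² ≈ 3.471.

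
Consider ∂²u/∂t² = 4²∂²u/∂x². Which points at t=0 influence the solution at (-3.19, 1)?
Domain of dependence: [-7.19, 0.81]. Signals travel at speed 4, so data within |x - -3.19| ≤ 4·1 = 4 can reach the point.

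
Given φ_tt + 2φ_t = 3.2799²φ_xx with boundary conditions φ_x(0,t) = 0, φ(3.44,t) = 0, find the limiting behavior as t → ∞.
φ → 0. Damping (γ=2) dissipates energy; oscillations decay exponentially.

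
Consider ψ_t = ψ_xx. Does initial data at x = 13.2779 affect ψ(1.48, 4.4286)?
Yes, for any finite x. The heat equation has infinite propagation speed, so all initial data affects all points at any t > 0.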